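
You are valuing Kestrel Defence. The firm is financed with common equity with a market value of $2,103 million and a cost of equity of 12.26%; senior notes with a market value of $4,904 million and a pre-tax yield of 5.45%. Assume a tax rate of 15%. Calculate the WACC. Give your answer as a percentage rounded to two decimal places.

6.92%

Total capital V = 2103 + 4904 = 7007.
Equity: weight = 2103/7007 = 0.3001; cost = 12.26%.
Senior notes: weight = 4904/7007 = 0.6999; after-tax cost = 5.45% × (1 − 15%) = 4.6325%.
WACC = 0.3001 × 12.2600% + 0.6999 × 4.6325% = 6.9217%.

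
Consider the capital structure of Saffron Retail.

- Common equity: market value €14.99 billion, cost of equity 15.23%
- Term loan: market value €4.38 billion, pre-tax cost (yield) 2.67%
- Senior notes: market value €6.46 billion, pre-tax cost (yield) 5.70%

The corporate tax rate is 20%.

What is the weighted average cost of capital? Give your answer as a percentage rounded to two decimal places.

Total capital V = 14.99 + 4.38 + 6.46 = 25.83.
Equity: weight = 14.99/25.83 = 0.5803; cost = 15.23%.
Term loan: weight = 4.38/25.83 = 0.1696; after-tax cost = 2.67% × (1 − 20%) = 2.1360%.
Senior notes: weight = 6.46/25.83 = 0.2501; after-tax cost = 5.7% × (1 − 20%) = 4.5600%.
WACC = 0.5803 × 15.2300% + 0.1696 × 2.1360% + 0.2501 × 4.5600% = 10.3411%.

10.34%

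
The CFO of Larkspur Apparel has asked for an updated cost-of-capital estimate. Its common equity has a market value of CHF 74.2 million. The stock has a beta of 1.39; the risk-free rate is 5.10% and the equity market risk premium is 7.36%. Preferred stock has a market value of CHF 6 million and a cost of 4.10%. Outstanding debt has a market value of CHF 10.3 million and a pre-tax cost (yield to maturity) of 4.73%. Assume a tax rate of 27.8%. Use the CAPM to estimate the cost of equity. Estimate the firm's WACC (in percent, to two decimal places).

Cost of equity via CAPM: Re = 5.1% + 1.39 × 7.36% = 15.3304%.
Total capital V = 74.2 + 6 + 10.3 = 90.5.
Equity: weight = 74.2/90.5 = 0.8199; cost = 15.3304%.
Preferred: weight = 6/90.5 = 0.0663; cost = 4.1%.
Debt: weight = 10.3/90.5 = 0.1138; after-tax cost = 4.73% × (1 − 27.8%) = 3.4151%.
WACC = 0.8199 × 15.3304% + 0.0663 × 4.1000% + 0.1138 × 3.4151% = 13.2297%.

13.23%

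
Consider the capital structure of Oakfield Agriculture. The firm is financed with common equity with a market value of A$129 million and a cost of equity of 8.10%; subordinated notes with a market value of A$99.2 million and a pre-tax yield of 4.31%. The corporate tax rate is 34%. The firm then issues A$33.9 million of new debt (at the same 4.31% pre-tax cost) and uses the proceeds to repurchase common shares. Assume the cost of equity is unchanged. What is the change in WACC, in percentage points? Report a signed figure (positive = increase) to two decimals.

Current WACC:
Total capital V = 129 + 99.2 = 228.2.
Equity: weight = 129/228.2 = 0.5653; cost = 8.1%.
Subordinated notes: weight = 99.2/228.2 = 0.4347; after-tax cost = 4.31% × (1 − 34%) = 2.8446%.
WACC = 0.5653 × 8.1000% + 0.4347 × 2.8446% = 5.8154%.
After the change:
Total capital V = 95.1 + 133.1 = 228.2.
Equity: weight = 95.1/228.2 = 0.4167; cost = 8.1%.
Subordinated notes: weight = 133.1/228.2 = 0.5833; after-tax cost = 4.31% × (1 − 34%) = 2.8446%.
WACC = 0.4167 × 8.1000% + 0.5833 × 2.8446% = 5.0347%.
Change in WACC = 5.0347% − 5.8154% = -0.7807 pp.

-0.78 pp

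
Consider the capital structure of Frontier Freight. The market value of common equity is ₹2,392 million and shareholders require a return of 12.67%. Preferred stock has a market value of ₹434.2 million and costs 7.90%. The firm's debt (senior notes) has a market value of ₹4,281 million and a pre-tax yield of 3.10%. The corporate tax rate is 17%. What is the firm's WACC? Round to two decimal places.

6.30%

Total capital V = 2392 + 434.2 + 4281 = 7107.2.
Equity: weight = 2392/7107.2 = 0.3366; cost = 12.67%.
Preferred: weight = 434.2/7107.2 = 0.0611; cost = 7.9%.
Senior notes: weight = 4281/7107.2 = 0.6023; after-tax cost = 3.1% × (1 − 17%) = 2.5730%.
WACC = 0.3366 × 12.6700% + 0.0611 × 7.9000% + 0.6023 × 2.5730% = 6.2967%.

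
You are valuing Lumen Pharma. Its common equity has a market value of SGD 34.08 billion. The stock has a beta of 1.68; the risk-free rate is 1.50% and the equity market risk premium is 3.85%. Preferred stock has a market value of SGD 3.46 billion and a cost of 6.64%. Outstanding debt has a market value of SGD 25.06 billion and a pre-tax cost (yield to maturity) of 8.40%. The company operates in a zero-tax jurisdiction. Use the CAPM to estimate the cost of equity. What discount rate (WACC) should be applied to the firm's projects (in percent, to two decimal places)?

8.07%

Cost of equity via CAPM: Re = 1.5% + 1.68 × 3.85% = 7.9680%.
Total capital V = 34.08 + 3.46 + 25.06 = 62.6.
Equity: weight = 34.08/62.6 = 0.5444; cost = 7.968%.
Preferred: weight = 3.46/62.6 = 0.0553; cost = 6.64%.
Debt: weight = 25.06/62.6 = 0.4003; after-tax cost = 8.4% × (1 − 0%) = 8.4000%.
WACC = 0.5444 × 7.9680% + 0.0553 × 6.6400% + 0.4003 × 8.4000% = 8.0675%.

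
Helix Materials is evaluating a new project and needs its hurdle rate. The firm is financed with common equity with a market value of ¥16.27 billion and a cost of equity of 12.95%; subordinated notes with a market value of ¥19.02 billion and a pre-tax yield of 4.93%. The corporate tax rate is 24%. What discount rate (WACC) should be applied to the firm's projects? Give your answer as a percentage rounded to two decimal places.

Total capital V = 16.27 + 19.02 = 35.29.
Equity: weight = 16.27/35.29 = 0.4610; cost = 12.95%.
Subordinated notes: weight = 19.02/35.29 = 0.5390; after-tax cost = 4.93% × (1 − 24%) = 3.7468%.
WACC = 0.4610 × 12.9500% + 0.5390 × 3.7468% = 7.9898%.

7.99%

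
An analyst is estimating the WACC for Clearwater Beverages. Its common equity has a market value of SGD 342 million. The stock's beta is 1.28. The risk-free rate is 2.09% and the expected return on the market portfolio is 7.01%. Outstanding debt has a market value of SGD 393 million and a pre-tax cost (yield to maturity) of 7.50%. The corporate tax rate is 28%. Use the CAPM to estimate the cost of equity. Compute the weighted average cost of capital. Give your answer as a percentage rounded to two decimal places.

6.79%

Market risk premium = 7.01% − 2.09% = 4.92%.
Cost of equity via CAPM: Re = 2.09% + 1.28 × 4.92% = 8.3876%.
Total capital V = 342 + 393 = 735.
Equity: weight = 342/735 = 0.4653; cost = 8.3876%.
Debt: weight = 393/735 = 0.5347; after-tax cost = 7.5% × (1 − 28%) = 5.4000%.
WACC = 0.4653 × 8.3876% + 0.5347 × 5.4000% = 6.7901%.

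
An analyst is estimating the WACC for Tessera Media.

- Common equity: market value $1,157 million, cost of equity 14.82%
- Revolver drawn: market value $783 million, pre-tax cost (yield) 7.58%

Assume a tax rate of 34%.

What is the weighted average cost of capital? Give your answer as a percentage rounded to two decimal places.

10.86%

Total capital V = 1157 + 783 = 1940.
Equity: weight = 1157/1940 = 0.5964; cost = 14.82%.
Revolver drawn: weight = 783/1940 = 0.4036; after-tax cost = 7.58% × (1 − 34%) = 5.0028%.
WACC = 0.5964 × 14.8200% + 0.4036 × 5.0028% = 10.8577%.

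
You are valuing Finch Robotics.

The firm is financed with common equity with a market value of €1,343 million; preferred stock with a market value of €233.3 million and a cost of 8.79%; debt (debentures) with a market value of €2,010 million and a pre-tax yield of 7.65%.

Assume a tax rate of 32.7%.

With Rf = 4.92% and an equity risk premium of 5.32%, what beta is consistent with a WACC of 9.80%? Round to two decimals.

2.26

Total capital V = 1343 + 233.3 + 2010 = 3586.3.
Equity weight = 1343/3586.3 = 0.3745.
Preferred weight = 233.3/3586.3 = 0.0651.
Debentures weight = 2010/3586.3 = 0.5605.
Debt contribution = 0.5605 × 7.65% × (1 − 32.7%) = 2.8855%.
Preferred contribution = 0.0651 × 8.79% = 0.5718%.
Required equity contribution = 9.8% − 3.4573% = 6.3427%  ⇒  Re = 16.9372%.
CAPM: 16.9372% = 4.92% + β × 5.32%  ⇒  β = 2.2589.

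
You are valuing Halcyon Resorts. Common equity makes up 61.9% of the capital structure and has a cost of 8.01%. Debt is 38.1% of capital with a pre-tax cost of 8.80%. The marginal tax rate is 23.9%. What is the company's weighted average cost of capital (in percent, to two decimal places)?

After-tax cost of debt = 8.8% × (1 − 23.9%) = 6.6968%.
WACC = 0.619 × 8.0100% + 0.381 × 6.6968% = 7.5097%.

7.51%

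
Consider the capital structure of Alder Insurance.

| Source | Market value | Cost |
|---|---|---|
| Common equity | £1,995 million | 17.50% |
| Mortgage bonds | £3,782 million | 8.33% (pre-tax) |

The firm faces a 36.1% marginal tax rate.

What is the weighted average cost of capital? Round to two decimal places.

Total capital V = 1995 + 3782 = 5777.
Equity: weight = 1995/5777 = 0.3453; cost = 17.5%.
Mortgage bonds: weight = 3782/5777 = 0.6547; after-tax cost = 8.33% × (1 − 36.1%) = 5.3229%.
WACC = 0.3453 × 17.5000% + 0.6547 × 5.3229% = 9.5281%.

9.53%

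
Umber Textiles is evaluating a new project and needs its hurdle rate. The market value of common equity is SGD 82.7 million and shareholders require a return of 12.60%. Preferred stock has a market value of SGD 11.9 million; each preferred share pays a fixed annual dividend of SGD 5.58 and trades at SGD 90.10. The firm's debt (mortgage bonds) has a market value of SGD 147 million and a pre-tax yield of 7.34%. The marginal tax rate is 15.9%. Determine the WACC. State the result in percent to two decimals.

Cost of preferred: Rp = 5.58 / 90.1 = 6.1931%.
Total capital V = 82.7 + 11.9 + 147 = 241.6.
Equity: weight = 82.7/241.6 = 0.3423; cost = 12.6%.
Preferred: weight = 11.9/241.6 = 0.0493; cost = 6.1931%.
Mortgage bonds: weight = 147/241.6 = 0.6084; after-tax cost = 7.34% × (1 − 15.9%) = 6.1729%.
WACC = 0.3423 × 12.6000% + 0.0493 × 6.1931% + 0.6084 × 6.1729% = 8.3739%.

8.37%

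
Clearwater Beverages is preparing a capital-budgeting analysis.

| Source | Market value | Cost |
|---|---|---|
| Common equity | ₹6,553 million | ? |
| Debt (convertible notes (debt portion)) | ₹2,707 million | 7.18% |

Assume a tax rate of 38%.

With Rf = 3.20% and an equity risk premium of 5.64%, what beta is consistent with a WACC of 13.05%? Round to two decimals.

Total capital V = 6553 + 2707 = 9260.
Equity weight = 6553/9260 = 0.7077.
Convertible notes (debt portion) weight = 2707/9260 = 0.2923.
Debt contribution = 0.2923 × 7.18% × (1 − 38%) = 1.3013%.
Required equity contribution = 13.05% − 1.3013% = 11.7487%  ⇒  Re = 16.6019%.
CAPM: 16.6019% = 3.2% + β × 5.64%  ⇒  β = 2.3762.

2.38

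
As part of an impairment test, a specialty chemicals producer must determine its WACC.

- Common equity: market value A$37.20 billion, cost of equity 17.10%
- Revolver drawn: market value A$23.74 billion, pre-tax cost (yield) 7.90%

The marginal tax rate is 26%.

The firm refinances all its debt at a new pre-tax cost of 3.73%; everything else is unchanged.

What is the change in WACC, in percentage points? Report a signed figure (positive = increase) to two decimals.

Current WACC:
Total capital V = 37.2 + 23.74 = 60.94.
Equity: weight = 37.2/60.94 = 0.6104; cost = 17.1%.
Revolver drawn: weight = 23.74/60.94 = 0.3896; after-tax cost = 7.9% × (1 − 26%) = 5.8460%.
WACC = 0.6104 × 17.1000% + 0.3896 × 5.8460% = 12.7159%.
After the change:
Total capital V = 37.2 + 23.74 = 60.94.
Equity: weight = 37.2/60.94 = 0.6104; cost = 17.1%.
Revolver drawn: weight = 23.74/60.94 = 0.3896; after-tax cost = 3.73% × (1 − 26%) = 2.7602%.
WACC = 0.6104 × 17.1000% + 0.3896 × 2.7602% = 11.5137%.
Change in WACC = 11.5137% − 12.7159% = -1.2021 pp.

-1.20 pp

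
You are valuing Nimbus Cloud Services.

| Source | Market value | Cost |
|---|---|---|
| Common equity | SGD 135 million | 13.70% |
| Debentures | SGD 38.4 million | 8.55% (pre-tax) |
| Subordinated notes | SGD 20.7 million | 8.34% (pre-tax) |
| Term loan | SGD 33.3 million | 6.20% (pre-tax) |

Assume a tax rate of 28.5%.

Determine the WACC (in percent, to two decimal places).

Total capital V = 135 + 38.4 + 20.7 + 33.3 = 227.4.
Equity: weight = 135/227.4 = 0.5937; cost = 13.7%.
Debentures: weight = 38.4/227.4 = 0.1689; after-tax cost = 8.55% × (1 − 28.5%) = 6.1133%.
Subordinated notes: weight = 20.7/227.4 = 0.0910; after-tax cost = 8.34% × (1 − 28.5%) = 5.9631%.
Term loan: weight = 33.3/227.4 = 0.1464; after-tax cost = 6.2% × (1 − 28.5%) = 4.4330%.
WACC = 0.5937 × 13.7000% + 0.1689 × 6.1133% + 0.0910 × 5.9631% + 0.1464 × 4.4330% = 10.3575%.

10.36%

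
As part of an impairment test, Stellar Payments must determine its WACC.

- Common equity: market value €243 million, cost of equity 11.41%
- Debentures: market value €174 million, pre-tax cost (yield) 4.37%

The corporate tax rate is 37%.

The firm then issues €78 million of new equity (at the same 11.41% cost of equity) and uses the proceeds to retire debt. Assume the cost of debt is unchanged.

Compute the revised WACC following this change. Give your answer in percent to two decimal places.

After the change:
Total capital V = 321 + 96 = 417.
Equity: weight = 321/417 = 0.7698; cost = 11.41%.
Debentures: weight = 96/417 = 0.2302; after-tax cost = 4.37% × (1 − 37%) = 2.7531%.
WACC = 0.7698 × 11.4100% + 0.2302 × 2.7531% = 9.4170%.

9.42%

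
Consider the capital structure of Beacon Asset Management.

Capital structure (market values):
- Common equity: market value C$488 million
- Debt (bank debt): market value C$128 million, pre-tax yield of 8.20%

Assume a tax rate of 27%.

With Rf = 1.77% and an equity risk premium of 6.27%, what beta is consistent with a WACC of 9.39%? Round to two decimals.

Total capital V = 488 + 128 = 616.
Equity weight = 488/616 = 0.7922.
Bank debt weight = 128/616 = 0.2078.
Debt contribution = 0.2078 × 8.2% × (1 − 27%) = 1.2438%.
Required equity contribution = 9.39% − 1.2438% = 8.1462%  ⇒  Re = 10.2829%.
CAPM: 10.2829% = 1.77% + β × 6.27%  ⇒  β = 1.3577.

1.36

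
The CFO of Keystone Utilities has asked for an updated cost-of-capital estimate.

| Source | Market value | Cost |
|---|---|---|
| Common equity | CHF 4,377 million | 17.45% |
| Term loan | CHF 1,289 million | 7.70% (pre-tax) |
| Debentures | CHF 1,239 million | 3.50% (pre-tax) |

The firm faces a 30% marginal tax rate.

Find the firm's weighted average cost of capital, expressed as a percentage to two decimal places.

12.51%

Total capital V = 4377 + 1289 + 1239 = 6905.
Equity: weight = 4377/6905 = 0.6339; cost = 17.45%.
Term loan: weight = 1289/6905 = 0.1867; after-tax cost = 7.7% × (1 − 30%) = 5.3900%.
Debentures: weight = 1239/6905 = 0.1794; after-tax cost = 3.5% × (1 − 30%) = 2.4500%.
WACC = 0.6339 × 17.4500% + 0.1867 × 5.3900% + 0.1794 × 2.4500% = 12.5072%.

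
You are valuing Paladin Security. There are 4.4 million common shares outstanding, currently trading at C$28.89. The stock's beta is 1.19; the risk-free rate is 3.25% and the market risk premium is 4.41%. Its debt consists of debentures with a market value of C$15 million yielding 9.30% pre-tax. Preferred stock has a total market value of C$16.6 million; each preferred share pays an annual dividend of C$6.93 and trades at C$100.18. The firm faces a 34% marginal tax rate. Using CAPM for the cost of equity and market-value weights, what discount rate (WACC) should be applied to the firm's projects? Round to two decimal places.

Cost of equity via CAPM: Re = 3.25% + 1.19 × 4.41% = 8.4979%.
Cost of preferred: Rp = 6.93 / 100.18 = 6.9175%.
Market value of equity E = 28.89 × 4.4m = 127.116m.
Total capital V = 127.116 + 16.6 + 15 = 158.716.
Equity: weight = 127.116/158.716 = 0.8009; cost = 8.4979%.
Preferred: weight = 16.6/158.716 = 0.1046; cost = 6.9175%.
Debentures: weight = 15/158.716 = 0.0945; after-tax cost = 9.3% × (1 − 34%) = 6.1380%.
WACC = 0.8009 × 8.4979% + 0.1046 × 6.9175% + 0.0945 × 6.1380% = 8.1096%.

8.11%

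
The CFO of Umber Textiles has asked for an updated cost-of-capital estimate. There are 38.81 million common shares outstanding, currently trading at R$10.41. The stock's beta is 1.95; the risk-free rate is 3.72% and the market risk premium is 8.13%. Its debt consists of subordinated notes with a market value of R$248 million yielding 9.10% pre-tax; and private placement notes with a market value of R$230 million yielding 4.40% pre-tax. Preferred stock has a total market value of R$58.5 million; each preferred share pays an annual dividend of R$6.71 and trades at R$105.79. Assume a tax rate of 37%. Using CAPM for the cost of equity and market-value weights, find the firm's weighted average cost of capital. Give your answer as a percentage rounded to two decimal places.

Cost of equity via CAPM: Re = 3.72% + 1.95 × 8.13% = 19.5735%.
Cost of preferred: Rp = 6.71 / 105.79 = 6.3428%.
Market value of equity E = 10.41 × 38.81m = 404.0121m.
Total capital V = 404.0121 + 58.5 + 248 + 230 = 940.5121.
Equity: weight = 404.0121/940.5121 = 0.4296; cost = 19.5735%.
Preferred: weight = 58.5/940.5121 = 0.0622; cost = 6.3428%.
Subordinated notes: weight = 248/940.5121 = 0.2637; after-tax cost = 9.1% × (1 − 37%) = 5.7330%.
Private placement notes: weight = 230/940.5121 = 0.2445; after-tax cost = 4.4% × (1 − 37%) = 2.7720%.
WACC = 0.4296 × 19.5735% + 0.0622 × 6.3428% + 0.2637 × 5.7330% + 0.2445 × 2.7720% = 10.9922%.

10.99%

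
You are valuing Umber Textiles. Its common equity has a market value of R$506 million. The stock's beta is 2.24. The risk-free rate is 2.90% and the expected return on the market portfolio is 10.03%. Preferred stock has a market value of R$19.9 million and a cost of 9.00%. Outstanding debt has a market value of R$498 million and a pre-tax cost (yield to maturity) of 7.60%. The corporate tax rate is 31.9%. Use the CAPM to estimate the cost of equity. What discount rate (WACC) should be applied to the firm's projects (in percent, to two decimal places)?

Market risk premium = 10.03% − 2.9% = 7.13%.
Cost of equity via CAPM: Re = 2.9% + 2.24 × 7.13% = 18.8712%.
Total capital V = 506 + 19.9 + 498 = 1023.9.
Equity: weight = 506/1023.9 = 0.4942; cost = 18.8712%.
Preferred: weight = 19.9/1023.9 = 0.0194; cost = 9%.
Debt: weight = 498/1023.9 = 0.4864; after-tax cost = 7.6% × (1 − 31.9%) = 5.1756%.
WACC = 0.4942 × 18.8712% + 0.0194 × 9.0000% + 0.4864 × 5.1756% = 12.0181%.

12.02%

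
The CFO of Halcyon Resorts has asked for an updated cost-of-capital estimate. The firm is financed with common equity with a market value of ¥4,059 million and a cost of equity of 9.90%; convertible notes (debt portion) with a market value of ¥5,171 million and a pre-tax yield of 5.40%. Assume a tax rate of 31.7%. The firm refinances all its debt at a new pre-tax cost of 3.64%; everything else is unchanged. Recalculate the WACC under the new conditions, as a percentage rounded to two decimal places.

After the change:
Total capital V = 4059 + 5171 = 9230.
Equity: weight = 4059/9230 = 0.4398; cost = 9.9%.
Convertible notes (debt portion): weight = 5171/9230 = 0.5602; after-tax cost = 3.64% × (1 − 31.7%) = 2.4861%.
WACC = 0.4398 × 9.9000% + 0.5602 × 2.4861% = 5.7465%.

5.75%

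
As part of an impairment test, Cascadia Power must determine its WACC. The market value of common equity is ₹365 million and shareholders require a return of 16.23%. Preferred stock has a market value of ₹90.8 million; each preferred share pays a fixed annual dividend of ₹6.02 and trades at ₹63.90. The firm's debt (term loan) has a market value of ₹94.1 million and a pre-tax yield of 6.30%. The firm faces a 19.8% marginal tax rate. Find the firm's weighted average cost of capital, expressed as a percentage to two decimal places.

Cost of preferred: Rp = 6.02 / 63.9 = 9.4210%.
Total capital V = 365 + 90.8 + 94.1 = 549.9.
Equity: weight = 365/549.9 = 0.6638; cost = 16.23%.
Preferred: weight = 90.8/549.9 = 0.1651; cost = 9.421%.
Term loan: weight = 94.1/549.9 = 0.1711; after-tax cost = 6.3% × (1 − 19.8%) = 5.0526%.
WACC = 0.6638 × 16.2300% + 0.1651 × 9.4210% + 0.1711 × 5.0526% = 13.1930%.

13.19%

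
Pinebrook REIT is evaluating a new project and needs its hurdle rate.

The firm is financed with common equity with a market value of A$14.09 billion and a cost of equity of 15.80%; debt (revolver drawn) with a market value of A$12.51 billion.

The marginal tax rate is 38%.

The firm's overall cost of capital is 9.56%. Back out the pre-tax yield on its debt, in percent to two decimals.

4.08%

Total capital V = 14.09 + 12.51 = 26.6.
Equity weight = 14.09/26.6 = 0.5297.
Revolver drawn weight = 12.51/26.6 = 0.4703.
Equity contribution = 0.5297 × 15.8% = 8.3692%.
Remaining for debt = 9.56% − 8.3692% = 1.1908%.
Rd × (1 − 38%) × 0.4703 = 1.1908%  ⇒  Rd = 4.0837%.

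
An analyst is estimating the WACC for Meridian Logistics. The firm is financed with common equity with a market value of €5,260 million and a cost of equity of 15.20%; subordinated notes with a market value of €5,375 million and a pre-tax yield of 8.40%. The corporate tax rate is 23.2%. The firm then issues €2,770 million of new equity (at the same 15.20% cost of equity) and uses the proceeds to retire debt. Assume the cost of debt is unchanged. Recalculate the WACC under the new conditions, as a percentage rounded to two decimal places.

After the change:
Total capital V = 8030 + 2605 = 10635.
Equity: weight = 8030/10635 = 0.7551; cost = 15.2%.
Subordinated notes: weight = 2605/10635 = 0.2449; after-tax cost = 8.4% × (1 − 23.2%) = 6.4512%.
WACC = 0.7551 × 15.2000% + 0.2449 × 6.4512% = 13.0570%.

13.06%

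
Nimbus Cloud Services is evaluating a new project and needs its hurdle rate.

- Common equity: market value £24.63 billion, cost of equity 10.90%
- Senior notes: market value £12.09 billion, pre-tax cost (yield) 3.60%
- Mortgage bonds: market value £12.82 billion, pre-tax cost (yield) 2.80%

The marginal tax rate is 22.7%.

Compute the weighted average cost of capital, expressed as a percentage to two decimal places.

6.66%

Total capital V = 24.63 + 12.09 + 12.82 = 49.54.
Equity: weight = 24.63/49.54 = 0.4972; cost = 10.9%.
Senior notes: weight = 12.09/49.54 = 0.2440; after-tax cost = 3.6% × (1 − 22.7%) = 2.7828%.
Mortgage bonds: weight = 12.82/49.54 = 0.2588; after-tax cost = 2.8% × (1 − 22.7%) = 2.1644%.
WACC = 0.4972 × 10.9000% + 0.2440 × 2.7828% + 0.2588 × 2.1644% = 6.6584%.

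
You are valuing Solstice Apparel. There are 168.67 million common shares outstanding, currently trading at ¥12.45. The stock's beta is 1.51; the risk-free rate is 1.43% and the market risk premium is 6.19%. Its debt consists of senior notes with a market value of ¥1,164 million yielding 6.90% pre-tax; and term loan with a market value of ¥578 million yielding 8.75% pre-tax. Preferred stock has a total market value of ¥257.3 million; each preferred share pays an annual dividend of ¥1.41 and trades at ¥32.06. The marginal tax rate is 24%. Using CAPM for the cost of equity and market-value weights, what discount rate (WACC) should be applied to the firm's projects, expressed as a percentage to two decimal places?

Cost of equity via CAPM: Re = 1.43% + 1.51 × 6.19% = 10.7769%.
Cost of preferred: Rp = 1.41 / 32.06 = 4.3980%.
Market value of equity E = 12.45 × 168.67m = 2099.9415m.
Total capital V = 2099.9415 + 257.3 + 1164 + 578 = 4099.2415.
Equity: weight = 2099.9415/4099.2415 = 0.5123; cost = 10.7769%.
Preferred: weight = 257.3/4099.2415 = 0.0628; cost = 4.398%.
Senior notes: weight = 1164/4099.2415 = 0.2840; after-tax cost = 6.9% × (1 − 24%) = 5.2440%.
Term loan: weight = 578/4099.2415 = 0.1410; after-tax cost = 8.75% × (1 − 24%) = 6.6500%.
WACC = 0.5123 × 10.7769% + 0.0628 × 4.3980% + 0.2840 × 5.2440% + 0.1410 × 6.6500% = 8.2235%.

8.22%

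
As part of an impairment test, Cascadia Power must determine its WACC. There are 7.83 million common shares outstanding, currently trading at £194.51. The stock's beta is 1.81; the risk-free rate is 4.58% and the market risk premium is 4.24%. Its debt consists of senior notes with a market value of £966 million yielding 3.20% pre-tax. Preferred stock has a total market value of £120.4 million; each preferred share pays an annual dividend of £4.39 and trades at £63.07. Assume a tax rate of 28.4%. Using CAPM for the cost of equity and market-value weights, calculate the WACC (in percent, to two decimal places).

Cost of equity via CAPM: Re = 4.58% + 1.81 × 4.24% = 12.2544%.
Cost of preferred: Rp = 4.39 / 63.07 = 6.9605%.
Market value of equity E = 194.51 × 7.83m = 1523.0133m.
Total capital V = 1523.0133 + 120.4 + 966 = 2609.4133.
Equity: weight = 1523.0133/2609.4133 = 0.5837; cost = 12.2544%.
Preferred: weight = 120.4/2609.4133 = 0.0461; cost = 6.9605%.
Senior notes: weight = 966/2609.4133 = 0.3702; after-tax cost = 3.2% × (1 − 28.4%) = 2.2912%.
WACC = 0.5837 × 12.2544% + 0.0461 × 6.9605% + 0.3702 × 2.2912% = 8.3218%.

8.32%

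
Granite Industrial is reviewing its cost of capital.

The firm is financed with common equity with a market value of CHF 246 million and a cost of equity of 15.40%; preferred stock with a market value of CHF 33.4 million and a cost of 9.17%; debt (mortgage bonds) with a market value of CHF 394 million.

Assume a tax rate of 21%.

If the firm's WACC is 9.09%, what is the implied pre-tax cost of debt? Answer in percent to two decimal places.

6.51%

Total capital V = 246 + 33.4 + 394 = 673.4.
Equity weight = 246/673.4 = 0.3653.
Preferred weight = 33.4/673.4 = 0.0496.
Mortgage bonds weight = 394/673.4 = 0.5851.
Equity contribution = 0.3653 × 15.4% = 5.6258%.
Preferred contribution = 0.0496 × 9.17% = 0.4548%.
Remaining for debt = 9.09% − 6.0806% = 3.0094%.
Rd × (1 − 21%) × 0.5851 = 3.0094%  ⇒  Rd = 6.5107%.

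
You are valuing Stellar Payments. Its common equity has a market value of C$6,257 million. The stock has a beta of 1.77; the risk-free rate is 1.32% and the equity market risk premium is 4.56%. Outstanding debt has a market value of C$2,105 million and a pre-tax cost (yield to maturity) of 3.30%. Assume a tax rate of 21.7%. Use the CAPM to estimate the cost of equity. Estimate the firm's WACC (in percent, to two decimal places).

7.68%

Cost of equity via CAPM: Re = 1.32% + 1.77 × 4.56% = 9.3912%.
Total capital V = 6257 + 2105 = 8362.
Equity: weight = 6257/8362 = 0.7483; cost = 9.3912%.
Debt: weight = 2105/8362 = 0.2517; after-tax cost = 3.3% × (1 − 21.7%) = 2.5839%.
WACC = 0.7483 × 9.3912% + 0.2517 × 2.5839% = 7.6776%.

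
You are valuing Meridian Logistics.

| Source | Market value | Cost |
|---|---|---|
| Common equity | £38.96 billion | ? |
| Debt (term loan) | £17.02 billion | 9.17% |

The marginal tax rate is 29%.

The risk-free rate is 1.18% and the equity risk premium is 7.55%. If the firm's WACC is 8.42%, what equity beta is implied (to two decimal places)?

1.07

Total capital V = 38.96 + 17.02 = 55.98.
Equity weight = 38.96/55.98 = 0.6960.
Term loan weight = 17.02/55.98 = 0.3040.
Debt contribution = 0.3040 × 9.17% × (1 − 29%) = 1.9795%.
Required equity contribution = 8.42% − 1.9795% = 6.4405%  ⇒  Re = 9.2541%.
CAPM: 9.2541% = 1.18% + β × 7.55%  ⇒  β = 1.0694.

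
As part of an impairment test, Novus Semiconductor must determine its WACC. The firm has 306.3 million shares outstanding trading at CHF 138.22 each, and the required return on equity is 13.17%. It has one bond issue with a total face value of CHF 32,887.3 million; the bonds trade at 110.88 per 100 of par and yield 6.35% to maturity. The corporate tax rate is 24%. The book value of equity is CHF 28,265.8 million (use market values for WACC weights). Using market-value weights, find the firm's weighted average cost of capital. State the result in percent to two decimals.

Market value of equity E = 138.22 × 306.3m = 42336.786m. Market value of debt D = 32887.3m × 110.88/100 = 36465.43824m.
Total capital V = 42336.786 + 36465.43824 = 78802.22424.
Equity: weight = 42336.786/78802.22424 = 0.5373; cost = 13.17%.
Bonds outstanding: weight = 36465.43824/78802.22424 = 0.4627; after-tax cost = 6.35% × (1 − 24%) = 4.8260%.
WACC = 0.5373 × 13.1700% + 0.4627 × 4.8260% = 9.3088%.

9.31%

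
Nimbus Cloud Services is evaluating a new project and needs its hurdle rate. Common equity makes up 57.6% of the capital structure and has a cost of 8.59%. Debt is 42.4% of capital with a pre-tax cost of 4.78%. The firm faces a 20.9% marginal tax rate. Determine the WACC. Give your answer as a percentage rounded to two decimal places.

After-tax cost of debt = 4.78% × (1 − 20.9%) = 3.7810%.
WACC = 0.576 × 8.5900% + 0.424 × 3.7810% = 6.5510%.

6.55%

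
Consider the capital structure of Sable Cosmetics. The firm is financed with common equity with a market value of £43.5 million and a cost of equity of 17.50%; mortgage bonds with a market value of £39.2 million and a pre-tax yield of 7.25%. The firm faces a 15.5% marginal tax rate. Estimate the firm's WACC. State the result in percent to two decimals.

12.11%

Total capital V = 43.5 + 39.2 = 82.7.
Equity: weight = 43.5/82.7 = 0.5260; cost = 17.5%.
Mortgage bonds: weight = 39.2/82.7 = 0.4740; after-tax cost = 7.25% × (1 − 15.5%) = 6.1262%.
WACC = 0.5260 × 17.5000% + 0.4740 × 6.1262% = 12.1088%.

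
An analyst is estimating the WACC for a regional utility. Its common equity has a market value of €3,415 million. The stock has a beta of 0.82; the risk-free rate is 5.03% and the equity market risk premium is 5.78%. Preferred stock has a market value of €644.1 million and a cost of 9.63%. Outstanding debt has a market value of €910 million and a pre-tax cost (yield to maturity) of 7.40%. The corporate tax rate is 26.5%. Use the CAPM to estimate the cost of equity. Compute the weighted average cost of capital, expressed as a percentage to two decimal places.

8.96%

Cost of equity via CAPM: Re = 5.03% + 0.82 × 5.78% = 9.7696%.
Total capital V = 3415 + 644.1 + 910 = 4969.1.
Equity: weight = 3415/4969.1 = 0.6872; cost = 9.7696%.
Preferred: weight = 644.1/4969.1 = 0.1296; cost = 9.63%.
Debt: weight = 910/4969.1 = 0.1831; after-tax cost = 7.4% × (1 − 26.5%) = 5.4390%.
WACC = 0.6872 × 9.7696% + 0.1296 × 9.6300% + 0.1831 × 5.4390% = 8.9584%.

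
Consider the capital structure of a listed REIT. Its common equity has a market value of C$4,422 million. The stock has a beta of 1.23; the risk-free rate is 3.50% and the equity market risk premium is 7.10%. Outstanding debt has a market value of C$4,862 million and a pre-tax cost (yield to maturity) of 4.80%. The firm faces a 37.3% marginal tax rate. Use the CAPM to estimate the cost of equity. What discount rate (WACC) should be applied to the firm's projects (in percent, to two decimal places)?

Cost of equity via CAPM: Re = 3.5% + 1.23 × 7.1% = 12.2330%.
Total capital V = 4422 + 4862 = 9284.
Equity: weight = 4422/9284 = 0.4763; cost = 12.233%.
Debt: weight = 4862/9284 = 0.5237; after-tax cost = 4.8% × (1 − 37.3%) = 3.0096%.
WACC = 0.4763 × 12.2330% + 0.5237 × 3.0096% = 7.4027%.

7.40%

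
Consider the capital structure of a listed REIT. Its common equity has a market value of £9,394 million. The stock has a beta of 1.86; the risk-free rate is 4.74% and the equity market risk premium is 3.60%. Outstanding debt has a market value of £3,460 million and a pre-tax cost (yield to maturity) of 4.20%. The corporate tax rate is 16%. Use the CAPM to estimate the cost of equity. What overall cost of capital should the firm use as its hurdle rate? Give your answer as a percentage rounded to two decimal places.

9.31%

Cost of equity via CAPM: Re = 4.74% + 1.86 × 3.6% = 11.4360%.
Total capital V = 9394 + 3460 = 12854.
Equity: weight = 9394/12854 = 0.7308; cost = 11.436%.
Debt: weight = 3460/12854 = 0.2692; after-tax cost = 4.2% × (1 − 16%) = 3.5280%.
WACC = 0.7308 × 11.4360% + 0.2692 × 3.5280% = 9.3073%.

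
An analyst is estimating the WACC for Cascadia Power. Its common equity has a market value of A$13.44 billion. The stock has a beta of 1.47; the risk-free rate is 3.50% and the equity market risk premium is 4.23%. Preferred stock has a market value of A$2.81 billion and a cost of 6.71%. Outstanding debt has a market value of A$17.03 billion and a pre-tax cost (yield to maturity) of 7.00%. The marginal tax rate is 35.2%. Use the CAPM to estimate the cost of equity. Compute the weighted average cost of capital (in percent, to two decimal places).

Cost of equity via CAPM: Re = 3.5% + 1.47 × 4.23% = 9.7181%.
Total capital V = 13.44 + 2.81 + 17.03 = 33.28.
Equity: weight = 13.44/33.28 = 0.4038; cost = 9.7181%.
Preferred: weight = 2.81/33.28 = 0.0844; cost = 6.71%.
Debt: weight = 17.03/33.28 = 0.5117; after-tax cost = 7% × (1 − 35.2%) = 4.5360%.
WACC = 0.4038 × 9.7181% + 0.0844 × 6.7100% + 0.5117 × 4.5360% = 6.8123%.

6.81%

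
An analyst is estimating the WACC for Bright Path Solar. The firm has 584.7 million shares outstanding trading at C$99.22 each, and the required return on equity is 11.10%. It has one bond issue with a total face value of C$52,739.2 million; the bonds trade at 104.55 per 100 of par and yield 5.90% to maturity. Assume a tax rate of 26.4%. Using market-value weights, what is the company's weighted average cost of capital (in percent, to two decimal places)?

Market value of equity E = 99.22 × 584.7m = 58013.934m. Market value of debt D = 52739.2m × 104.55/100 = 55138.8336m.
Total capital V = 58013.934 + 55138.8336 = 113152.7676.
Equity: weight = 58013.934/113152.7676 = 0.5127; cost = 11.1%.
Bonds outstanding: weight = 55138.8336/113152.7676 = 0.4873; after-tax cost = 5.9% × (1 − 26.4%) = 4.3424%.
WACC = 0.5127 × 11.1000% + 0.4873 × 4.3424% = 7.8071%.

7.81%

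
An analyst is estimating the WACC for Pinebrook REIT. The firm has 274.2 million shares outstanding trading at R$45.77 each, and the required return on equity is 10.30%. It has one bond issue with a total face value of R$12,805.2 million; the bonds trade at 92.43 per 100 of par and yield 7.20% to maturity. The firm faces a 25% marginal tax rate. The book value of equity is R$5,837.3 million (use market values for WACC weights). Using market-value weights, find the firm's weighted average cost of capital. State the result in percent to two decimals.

7.92%

Market value of equity E = 45.77 × 274.2m = 12550.134m. Market value of debt D = 12805.2m × 92.43/100 = 11835.84636m.
Total capital V = 12550.134 + 11835.84636 = 24385.98036.
Equity: weight = 12550.134/24385.98036 = 0.5146; cost = 10.3%.
Bonds outstanding: weight = 11835.84636/24385.98036 = 0.4854; after-tax cost = 7.2% × (1 − 25%) = 5.4000%.
WACC = 0.5146 × 10.3000% + 0.4854 × 5.4000% = 7.9218%.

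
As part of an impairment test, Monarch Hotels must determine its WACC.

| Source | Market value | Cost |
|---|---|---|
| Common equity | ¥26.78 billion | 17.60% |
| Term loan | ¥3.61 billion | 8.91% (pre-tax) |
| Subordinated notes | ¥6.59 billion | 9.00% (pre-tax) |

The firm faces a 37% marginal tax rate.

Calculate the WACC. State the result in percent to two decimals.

Total capital V = 26.78 + 3.61 + 6.59 = 36.98.
Equity: weight = 26.78/36.98 = 0.7242; cost = 17.6%.
Term loan: weight = 3.61/36.98 = 0.0976; after-tax cost = 8.91% × (1 − 37%) = 5.6133%.
Subordinated notes: weight = 6.59/36.98 = 0.1782; after-tax cost = 9% × (1 − 37%) = 5.6700%.
WACC = 0.7242 × 17.6000% + 0.0976 × 5.6133% + 0.1782 × 5.6700% = 14.3039%.

14.30%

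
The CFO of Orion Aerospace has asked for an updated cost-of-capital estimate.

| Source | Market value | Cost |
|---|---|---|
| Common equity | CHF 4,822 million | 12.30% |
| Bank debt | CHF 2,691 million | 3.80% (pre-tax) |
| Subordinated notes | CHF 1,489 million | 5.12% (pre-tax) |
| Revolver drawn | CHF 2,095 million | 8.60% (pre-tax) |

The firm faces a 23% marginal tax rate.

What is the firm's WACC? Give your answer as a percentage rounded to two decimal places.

Total capital V = 4822 + 2691 + 1489 + 2095 = 11097.
Equity: weight = 4822/11097 = 0.4345; cost = 12.3%.
Bank debt: weight = 2691/11097 = 0.2425; after-tax cost = 3.8% × (1 − 23%) = 2.9260%.
Subordinated notes: weight = 1489/11097 = 0.1342; after-tax cost = 5.12% × (1 − 23%) = 3.9424%.
Revolver drawn: weight = 2095/11097 = 0.1888; after-tax cost = 8.6% × (1 − 23%) = 6.6220%.
WACC = 0.4345 × 12.3000% + 0.2425 × 2.9260% + 0.1342 × 3.9424% + 0.1888 × 6.6220% = 7.8334%.

7.83%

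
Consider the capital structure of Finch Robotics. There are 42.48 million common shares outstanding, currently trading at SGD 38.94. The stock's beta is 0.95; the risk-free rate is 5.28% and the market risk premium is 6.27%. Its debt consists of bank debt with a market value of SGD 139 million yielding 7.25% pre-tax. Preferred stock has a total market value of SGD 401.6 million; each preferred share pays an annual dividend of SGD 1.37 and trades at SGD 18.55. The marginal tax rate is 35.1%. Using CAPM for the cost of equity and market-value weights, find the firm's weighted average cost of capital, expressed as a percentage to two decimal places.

10.12%

Cost of equity via CAPM: Re = 5.28% + 0.95 × 6.27% = 11.2365%.
Cost of preferred: Rp = 1.37 / 18.55 = 7.3854%.
Market value of equity E = 38.94 × 42.48m = 1654.1712m.
Total capital V = 1654.1712 + 401.6 + 139 = 2194.7712.
Equity: weight = 1654.1712/2194.7712 = 0.7537; cost = 11.2365%.
Preferred: weight = 401.6/2194.7712 = 0.1830; cost = 7.3854%.
Bank debt: weight = 139/2194.7712 = 0.0633; after-tax cost = 7.25% × (1 − 35.1%) = 4.7053%.
WACC = 0.7537 × 11.2365% + 0.1830 × 7.3854% + 0.0633 × 4.7053% = 10.1182%.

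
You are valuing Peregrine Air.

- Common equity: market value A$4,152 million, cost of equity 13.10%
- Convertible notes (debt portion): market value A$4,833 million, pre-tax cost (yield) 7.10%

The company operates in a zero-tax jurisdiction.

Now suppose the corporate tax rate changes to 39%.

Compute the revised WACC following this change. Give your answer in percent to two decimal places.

8.38%

After the change:
Total capital V = 4152 + 4833 = 8985.
Equity: weight = 4152/8985 = 0.4621; cost = 13.1%.
Convertible notes (debt portion): weight = 4833/8985 = 0.5379; after-tax cost = 7.1% × (1 − 39%) = 4.3310%.
WACC = 0.4621 × 13.1000% + 0.5379 × 4.3310% = 8.3832%.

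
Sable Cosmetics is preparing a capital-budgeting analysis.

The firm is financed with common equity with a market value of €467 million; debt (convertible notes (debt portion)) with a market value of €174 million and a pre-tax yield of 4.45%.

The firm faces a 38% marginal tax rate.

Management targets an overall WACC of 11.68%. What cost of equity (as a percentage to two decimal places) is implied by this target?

Total capital V = 467 + 174 = 641.
Equity weight = 467/641 = 0.7285.
Convertible notes (debt portion) weight = 174/641 = 0.2715.
Debt contribution = 0.2715 × 4.45% × (1 − 38%) = 0.7489%.
Required equity contribution = 11.68% − 0.7489% = 10.9311%.
Re = 10.9311% / 0.7285 = 15.0039%.

15.00%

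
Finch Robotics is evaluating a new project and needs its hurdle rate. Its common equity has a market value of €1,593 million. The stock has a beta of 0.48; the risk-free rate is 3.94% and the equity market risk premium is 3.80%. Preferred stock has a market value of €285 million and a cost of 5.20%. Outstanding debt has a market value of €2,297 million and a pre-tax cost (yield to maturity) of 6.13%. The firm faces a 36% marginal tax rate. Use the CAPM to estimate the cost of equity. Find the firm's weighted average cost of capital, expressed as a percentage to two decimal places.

4.71%

Cost of equity via CAPM: Re = 3.94% + 0.48 × 3.8% = 5.7640%.
Total capital V = 1593 + 285 + 2297 = 4175.
Equity: weight = 1593/4175 = 0.3816; cost = 5.764%.
Preferred: weight = 285/4175 = 0.0683; cost = 5.2%.
Debt: weight = 2297/4175 = 0.5502; after-tax cost = 6.13% × (1 − 36%) = 3.9232%.
WACC = 0.3816 × 5.7640% + 0.0683 × 5.2000% + 0.5502 × 3.9232% = 4.7127%.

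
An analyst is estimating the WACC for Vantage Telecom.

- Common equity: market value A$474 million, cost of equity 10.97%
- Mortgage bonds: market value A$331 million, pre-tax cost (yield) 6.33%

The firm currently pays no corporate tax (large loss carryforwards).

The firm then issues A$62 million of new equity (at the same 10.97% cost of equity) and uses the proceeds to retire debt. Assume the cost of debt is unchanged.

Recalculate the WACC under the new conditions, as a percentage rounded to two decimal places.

After the change:
Total capital V = 536 + 269 = 805.
Equity: weight = 536/805 = 0.6658; cost = 10.97%.
Mortgage bonds: weight = 269/805 = 0.3342; after-tax cost = 6.33% × (1 − 0%) = 6.3300%.
WACC = 0.6658 × 10.9700% + 0.3342 × 6.3300% = 9.4195%.

9.42%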